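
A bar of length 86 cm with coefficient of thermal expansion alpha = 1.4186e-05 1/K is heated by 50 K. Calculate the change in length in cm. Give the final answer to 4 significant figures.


dL = L0 * alpha * dT
dL = 86 * 1.4186e-05 * 50
dL = 0.061 cm


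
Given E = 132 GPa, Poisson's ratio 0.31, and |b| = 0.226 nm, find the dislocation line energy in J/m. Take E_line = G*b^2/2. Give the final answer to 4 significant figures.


Step 1: G = E / (2*(1+nu))
G = 132 / (2*(1+0.31)) = 50.3817 GPa = 5.03817e+10 Pa
Step 2: E_line = G*b^2/2
b = 0.226 nm = 2.26e-10 m
E_line = 0.5 * 5.03817e+10 * (2.26e-10)^2 = 1.287e-09 J/m


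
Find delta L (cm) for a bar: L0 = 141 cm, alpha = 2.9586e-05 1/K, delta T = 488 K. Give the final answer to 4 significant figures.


dL = L0 * alpha * dT
dL = 141 * 2.9586e-05 * 488
dL = 2.036 cm


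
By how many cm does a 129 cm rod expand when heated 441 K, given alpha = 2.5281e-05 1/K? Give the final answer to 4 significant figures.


dL = L0 * alpha * dT
dL = 129 * 2.5281e-05 * 441
dL = 1.438 cm


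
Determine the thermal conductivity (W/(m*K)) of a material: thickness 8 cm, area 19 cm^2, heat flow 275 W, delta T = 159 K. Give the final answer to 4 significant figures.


k = Q*L / (A*dT)
L = 0.08 m, A = 1.9e-03 m^2
k = 275 * 0.08 / (1.9e-03 * 159)
k = 72.82 W/(m*K)


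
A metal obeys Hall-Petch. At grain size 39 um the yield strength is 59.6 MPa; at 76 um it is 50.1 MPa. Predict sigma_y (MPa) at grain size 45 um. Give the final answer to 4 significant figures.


sigma_y = sigma0 + k / sqrt(d)
1/sqrt(d1) = 1/sqrt(3.9e-05) = 160.128;  1/sqrt(d2) = 114.708
k = (sigma1 - sigma2) / (1/sqrt(d1) - 1/sqrt(d2)) = (59.6 - 50.1) / (160.128 - 114.708) = 0.209158 MPa*m^0.5
sigma0 = sigma1 - k/sqrt(d1) = 59.6 - 0.209158*160.128 = 26.108 MPa
sigma_y(d3) = 26.108 + 0.209158 / sqrt(4.5e-05) = 57.29 MPa


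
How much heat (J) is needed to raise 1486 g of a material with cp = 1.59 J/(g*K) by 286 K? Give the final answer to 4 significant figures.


Q = m * cp * dT
Q = 1486 * 1.59 * 286
Q = 675700 J


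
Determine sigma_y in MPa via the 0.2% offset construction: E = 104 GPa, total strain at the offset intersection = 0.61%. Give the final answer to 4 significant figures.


Offset strain = 0.002
Elastic strain at yield = total_strain - offset = 6.1e-03 - 0.002 = 4.1e-03
sigma_y = E * elastic_strain = 104000 * 4.1e-03
sigma_y = 426.4 MPa


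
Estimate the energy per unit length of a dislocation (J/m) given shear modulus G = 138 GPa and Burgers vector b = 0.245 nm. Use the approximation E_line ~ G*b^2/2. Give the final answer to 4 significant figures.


E = G*b^2/2
b = 0.245 nm = 2.45e-10 m
G = 138 GPa = 1.38e+11 Pa
E = 0.5 * 1.38e+11 * (2.45e-10)^2
E = 4.142e-09 J/m


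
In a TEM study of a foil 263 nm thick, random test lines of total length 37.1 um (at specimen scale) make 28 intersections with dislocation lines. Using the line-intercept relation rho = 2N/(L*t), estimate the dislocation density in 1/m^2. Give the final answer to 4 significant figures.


rho = 2N / (L * t)
L = 37.1 um = 3.71e-05 m, t = 263 nm = 2.63e-07 m
rho = 2 * 28 / (3.71e-05 * 2.63e-07)
rho = 5.739e+12 1/m^2


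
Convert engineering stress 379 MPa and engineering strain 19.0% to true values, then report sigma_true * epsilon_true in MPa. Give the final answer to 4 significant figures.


sigma_true = sigma_eng * (1 + epsilon_eng)
sigma_true = 379 * (1 + 0.19) = 451.01 MPa
epsilon_true = ln(1 + epsilon_eng)
epsilon_true = ln(1 + 0.19) = 0.173953
sigma_true * epsilon_true = 451.01 * 0.173953 = 78.45 MPa


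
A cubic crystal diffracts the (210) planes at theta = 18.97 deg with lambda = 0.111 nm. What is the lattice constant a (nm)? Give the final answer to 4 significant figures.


d = lambda / (2*sin(theta))
d = 0.111 / (2*sin(18.97 deg))
d = 0.170731 nm
a = d * sqrt(h^2+k^2+l^2) = 0.170731 * sqrt(5)
a = 0.3818 nm


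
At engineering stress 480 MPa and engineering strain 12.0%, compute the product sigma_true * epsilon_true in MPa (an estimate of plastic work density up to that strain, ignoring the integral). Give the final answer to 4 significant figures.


sigma_true = sigma_eng * (1 + epsilon_eng)
sigma_true = 480 * (1 + 0.12) = 537.6 MPa
epsilon_true = ln(1 + epsilon_eng)
epsilon_true = ln(1 + 0.12) = 0.113329
sigma_true * epsilon_true = 537.6 * 0.113329 = 60.93 MPa


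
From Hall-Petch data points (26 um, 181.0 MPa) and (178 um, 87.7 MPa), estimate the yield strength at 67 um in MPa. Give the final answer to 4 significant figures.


sigma_y = sigma0 + k / sqrt(d)
1/sqrt(d1) = 1/sqrt(2.6e-05) = 196.116;  1/sqrt(d2) = 74.9532
k = (sigma1 - sigma2) / (1/sqrt(d1) - 1/sqrt(d2)) = (181.0 - 87.7) / (196.116 - 74.9532) = 0.770037 MPa*m^0.5
sigma0 = sigma1 - k/sqrt(d1) = 181.0 - 0.770037*196.116 = 29.9833 MPa
sigma_y(d3) = 29.9833 + 0.770037 / sqrt(6.7e-05) = 124.1 MPa


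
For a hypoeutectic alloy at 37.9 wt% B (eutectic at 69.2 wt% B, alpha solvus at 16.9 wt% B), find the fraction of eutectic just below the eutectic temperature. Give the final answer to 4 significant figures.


f_primary = (C_e - C0) / (C_e - C_alpha_max)
f_primary = (69.2 - 37.9) / (69.2 - 16.9)
f_primary = 0.59847
f_eutectic = 1 - 0.59847 = 0.4015


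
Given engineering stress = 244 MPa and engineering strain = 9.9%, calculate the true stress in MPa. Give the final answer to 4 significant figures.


sigma_true = sigma_eng * (1 + epsilon_eng)
sigma_true = 244 * (1 + 0.099)
sigma_true = 268.2 MPa


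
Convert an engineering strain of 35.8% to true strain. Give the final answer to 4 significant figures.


epsilon_true = ln(1 + epsilon_eng)
epsilon_true = ln(1 + 0.358)
epsilon_true = 0.306


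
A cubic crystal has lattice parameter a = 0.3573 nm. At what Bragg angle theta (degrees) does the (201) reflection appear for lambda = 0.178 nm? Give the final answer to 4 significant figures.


d = a / sqrt(h^2+k^2+l^2)
d = 0.3573 / sqrt(5) = 0.159789 nm
lambda = 2*d*sin(theta)  =>  sin(theta) = lambda / (2*d)
sin(theta) = 0.178 / (2 * 0.159789) = 0.556983
theta = 33.85 deg


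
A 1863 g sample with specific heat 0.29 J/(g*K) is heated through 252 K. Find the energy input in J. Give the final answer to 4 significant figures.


Q = m * cp * dT
Q = 1863 * 0.29 * 252
Q = 136100 J


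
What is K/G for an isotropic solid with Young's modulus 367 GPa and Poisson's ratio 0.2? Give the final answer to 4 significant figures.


G = E / (2*(1+nu))
G = 367 / (2*(1+0.2)) = 152.917 GPa
K = E / (3*(1-2*nu))
K = 367 / (3*(1-2*0.2)) = 203.889 GPa
K/G = 203.889 / 152.917 = 1.333


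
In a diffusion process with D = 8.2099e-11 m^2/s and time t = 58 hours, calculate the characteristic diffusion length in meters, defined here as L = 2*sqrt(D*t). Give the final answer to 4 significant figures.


t = 58 hr = 208800 s
Diffusion length = 2*sqrt(D*t)
= 2*sqrt(8.2099e-11 * 208800)
= 8.281e-03 m


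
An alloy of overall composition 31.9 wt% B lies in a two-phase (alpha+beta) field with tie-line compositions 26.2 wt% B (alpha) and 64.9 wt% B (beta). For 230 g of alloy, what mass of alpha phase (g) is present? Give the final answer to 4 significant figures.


f_alpha = (C_beta - C0) / (C_beta - C_alpha)
f_alpha = (64.9 - 31.9) / (64.9 - 26.2) = 0.852713
m_alpha = f_alpha * m_total = 0.852713 * 230 = 196.1 g


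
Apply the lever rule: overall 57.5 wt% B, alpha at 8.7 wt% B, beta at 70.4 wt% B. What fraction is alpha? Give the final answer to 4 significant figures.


f_alpha = (C_beta - C0) / (C_beta - C_alpha)
f_alpha = (70.4 - 57.5) / (70.4 - 8.7)
f_alpha = 0.2091


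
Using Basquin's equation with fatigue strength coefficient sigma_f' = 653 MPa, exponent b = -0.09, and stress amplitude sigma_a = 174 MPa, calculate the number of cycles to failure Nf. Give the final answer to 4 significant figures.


sigma_a = sigma_f' * (2*Nf)^b
2*Nf = (sigma_a / sigma_f')^(1/b)
2*Nf = (174 / 653)^(1/-0.09)
2*Nf = 2.40892e+06
Nf = 1.204e+06 cycles


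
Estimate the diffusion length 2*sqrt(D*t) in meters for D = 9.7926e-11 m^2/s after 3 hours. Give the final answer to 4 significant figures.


t = 3 hr = 10800 s
Diffusion length = 2*sqrt(D*t)
= 2*sqrt(9.7926e-11 * 10800)
= 2.057e-03 m


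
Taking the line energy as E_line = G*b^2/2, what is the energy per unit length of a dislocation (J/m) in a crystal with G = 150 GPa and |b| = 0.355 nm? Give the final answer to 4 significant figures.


E = G*b^2/2
b = 0.355 nm = 3.55e-10 m
G = 150 GPa = 1.5e+11 Pa
E = 0.5 * 1.5e+11 * (3.55e-10)^2
E = 9.452e-09 J/m


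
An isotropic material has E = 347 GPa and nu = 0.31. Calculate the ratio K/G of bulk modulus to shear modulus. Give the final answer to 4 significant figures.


G = E / (2*(1+nu))
G = 347 / (2*(1+0.31)) = 132.443 GPa
K = E / (3*(1-2*nu))
K = 347 / (3*(1-2*0.31)) = 304.386 GPa
K/G = 304.386 / 132.443 = 2.298


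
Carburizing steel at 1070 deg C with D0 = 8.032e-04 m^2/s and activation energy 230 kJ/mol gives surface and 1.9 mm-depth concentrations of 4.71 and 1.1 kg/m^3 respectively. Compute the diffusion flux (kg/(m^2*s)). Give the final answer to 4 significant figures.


Step 1: D = D0 * exp(-Qd/(R*T))
T = 1070 + 273.15 = 1343.15 K
D = 8.032e-04 * exp(-230e3 / (8.314 * 1343.15)) = 9.11759e-13 m^2/s
Step 2: J = D * (C1 - C2) / dx
J = 9.11759e-13 * (4.71 - 1.1) / 1.9e-03
J = 1.732e-09 kg/(m^2*s)


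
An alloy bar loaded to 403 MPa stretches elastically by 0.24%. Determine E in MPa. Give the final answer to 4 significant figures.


E = sigma / epsilon
epsilon = 0.24% = 2.4e-03
E = 403 / 2.4e-03
E = 167900 MPa


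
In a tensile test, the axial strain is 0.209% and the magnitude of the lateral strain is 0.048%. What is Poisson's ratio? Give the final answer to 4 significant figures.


nu = -epsilon_lat / epsilon_axial
Lateral strain is contraction (negative), so using magnitudes:
nu = 0.048 / 0.209
nu = 0.2297


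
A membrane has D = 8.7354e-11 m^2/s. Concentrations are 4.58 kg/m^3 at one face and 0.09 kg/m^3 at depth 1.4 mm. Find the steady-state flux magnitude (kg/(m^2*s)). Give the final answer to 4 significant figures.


J = -D * (dC/dx) = D * (C1 - C2) / dx
J = 8.7354e-11 * (4.58 - 0.09) / 1.4e-03
J = 2.802e-07 kg/(m^2*s)


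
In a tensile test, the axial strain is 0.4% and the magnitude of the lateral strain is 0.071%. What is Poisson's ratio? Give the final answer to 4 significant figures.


nu = -epsilon_lat / epsilon_axial
Lateral strain is contraction (negative), so using magnitudes:
nu = 0.071 / 0.4
nu = 0.1775


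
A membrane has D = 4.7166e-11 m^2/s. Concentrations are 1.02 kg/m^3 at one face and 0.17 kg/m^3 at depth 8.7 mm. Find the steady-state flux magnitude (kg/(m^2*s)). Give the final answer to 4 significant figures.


J = -D * (dC/dx) = D * (C1 - C2) / dx
J = 4.7166e-11 * (1.02 - 0.17) / 8.7e-03
J = 4.608e-09 kg/(m^2*s)


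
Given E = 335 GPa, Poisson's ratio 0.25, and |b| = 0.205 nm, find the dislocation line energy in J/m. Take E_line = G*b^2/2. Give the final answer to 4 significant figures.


Step 1: G = E / (2*(1+nu))
G = 335 / (2*(1+0.25)) = 134 GPa = 1.34e+11 Pa
Step 2: E_line = G*b^2/2
b = 0.205 nm = 2.05e-10 m
E_line = 0.5 * 1.34e+11 * (2.05e-10)^2 = 2.816e-09 J/m


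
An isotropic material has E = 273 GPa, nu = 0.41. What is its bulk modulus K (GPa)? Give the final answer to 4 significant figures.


K = E / (3*(1-2*nu))
K = 273 / (3*(1-2*0.41))
K = 505.6 GPa


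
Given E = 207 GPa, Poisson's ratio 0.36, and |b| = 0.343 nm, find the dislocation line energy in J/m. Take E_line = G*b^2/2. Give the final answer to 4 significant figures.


Step 1: G = E / (2*(1+nu))
G = 207 / (2*(1+0.36)) = 76.1029 GPa = 7.61029e+10 Pa
Step 2: E_line = G*b^2/2
b = 0.343 nm = 3.43e-10 m
E_line = 0.5 * 7.61029e+10 * (3.43e-10)^2 = 4.477e-09 J/m


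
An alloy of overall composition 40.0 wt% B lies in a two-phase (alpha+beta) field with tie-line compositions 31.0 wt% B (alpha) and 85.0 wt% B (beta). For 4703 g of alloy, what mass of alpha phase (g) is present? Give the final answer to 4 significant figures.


f_alpha = (C_beta - C0) / (C_beta - C_alpha)
f_alpha = (85.0 - 40.0) / (85.0 - 31.0) = 0.833333
m_alpha = f_alpha * m_total = 0.833333 * 4703 = 3919 g


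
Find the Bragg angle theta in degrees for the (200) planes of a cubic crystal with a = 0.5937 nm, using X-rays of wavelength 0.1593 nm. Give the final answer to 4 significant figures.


d = a / sqrt(h^2+k^2+l^2)
d = 0.5937 / sqrt(4) = 0.29685 nm
lambda = 2*d*sin(theta)  =>  sin(theta) = lambda / (2*d)
sin(theta) = 0.1593 / (2 * 0.29685) = 0.268317
theta = 15.56 deg


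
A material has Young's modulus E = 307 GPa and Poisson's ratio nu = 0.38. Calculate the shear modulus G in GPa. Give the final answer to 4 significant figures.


G = E / (2*(1+nu))
G = 307 / (2*(1+0.38))
G = 111.2 GPa


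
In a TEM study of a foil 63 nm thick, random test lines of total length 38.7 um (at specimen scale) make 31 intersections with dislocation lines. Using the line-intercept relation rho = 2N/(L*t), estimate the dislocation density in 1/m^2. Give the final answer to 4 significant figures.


rho = 2N / (L * t)
L = 38.7 um = 3.87e-05 m, t = 63 nm = 6.3e-08 m
rho = 2 * 31 / (3.87e-05 * 6.3e-08)
rho = 2.543e+13 1/m^2


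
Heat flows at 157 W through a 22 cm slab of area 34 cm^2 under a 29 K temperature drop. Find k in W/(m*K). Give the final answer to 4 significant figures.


k = Q*L / (A*dT)
L = 0.22 m, A = 3.4e-03 m^2
k = 157 * 0.22 / (3.4e-03 * 29)
k = 350.3 W/(m*K)


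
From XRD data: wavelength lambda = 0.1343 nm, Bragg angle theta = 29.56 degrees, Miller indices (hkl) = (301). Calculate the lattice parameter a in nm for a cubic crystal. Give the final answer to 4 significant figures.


d = lambda / (2*sin(theta))
d = 0.1343 / (2*sin(29.56 deg))
d = 0.136114 nm
a = d * sqrt(h^2+k^2+l^2) = 0.136114 * sqrt(10)
a = 0.4304 nm


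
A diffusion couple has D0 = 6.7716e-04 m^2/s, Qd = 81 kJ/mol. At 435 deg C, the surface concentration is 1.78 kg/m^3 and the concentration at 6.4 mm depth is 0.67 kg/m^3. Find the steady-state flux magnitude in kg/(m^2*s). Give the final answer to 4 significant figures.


Step 1: D = D0 * exp(-Qd/(R*T))
T = 435 + 273.15 = 708.15 K
D = 6.7716e-04 * exp(-81e3 / (8.314 * 708.15)) = 7.17372e-10 m^2/s
Step 2: J = D * (C1 - C2) / dx
J = 7.17372e-10 * (1.78 - 0.67) / 6.4e-03
J = 1.244e-07 kg/(m^2*s)


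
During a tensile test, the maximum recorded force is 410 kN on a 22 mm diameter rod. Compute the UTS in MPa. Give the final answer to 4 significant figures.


A0 = pi*(d/2)^2 = pi*(22/2)^2 = 380.133 mm^2
UTS = F_max / A0 = 410*1000 / 380.133
UTS = 1079 MPa


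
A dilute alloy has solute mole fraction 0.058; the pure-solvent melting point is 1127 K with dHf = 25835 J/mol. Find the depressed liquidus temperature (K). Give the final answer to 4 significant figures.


dT = R*Tm^2*x / dHf
dT = 8.314 * 1127^2 * 0.058 / 25835
dT = 23.707 K
T_new = 1127 - 23.707 = 1103 K


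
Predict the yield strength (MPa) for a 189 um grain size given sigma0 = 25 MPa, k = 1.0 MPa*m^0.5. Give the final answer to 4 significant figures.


sigma_y = sigma0 + k / sqrt(d)
d = 189 um = 1.89e-04 m
sigma_y = 25 + 1.0 / sqrt(1.89e-04)
sigma_y = 97.74 MPa


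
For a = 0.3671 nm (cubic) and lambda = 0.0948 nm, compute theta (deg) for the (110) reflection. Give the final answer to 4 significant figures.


d = a / sqrt(h^2+k^2+l^2)
d = 0.3671 / sqrt(2) = 0.259579 nm
lambda = 2*d*sin(theta)  =>  sin(theta) = lambda / (2*d)
sin(theta) = 0.0948 / (2 * 0.259579) = 0.182603
theta = 10.52 deg


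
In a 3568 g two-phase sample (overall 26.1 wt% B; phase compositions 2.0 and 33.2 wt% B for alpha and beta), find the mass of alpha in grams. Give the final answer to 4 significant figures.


f_alpha = (C_beta - C0) / (C_beta - C_alpha)
f_alpha = (33.2 - 26.1) / (33.2 - 2.0) = 0.227564
m_alpha = f_alpha * m_total = 0.227564 * 3568 = 811.9 g


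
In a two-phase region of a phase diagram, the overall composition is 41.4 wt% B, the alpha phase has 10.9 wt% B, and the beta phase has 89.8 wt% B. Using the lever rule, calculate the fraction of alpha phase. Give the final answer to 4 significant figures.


f_alpha = (C_beta - C0) / (C_beta - C_alpha)
f_alpha = (89.8 - 41.4) / (89.8 - 10.9)
f_alpha = 0.6134


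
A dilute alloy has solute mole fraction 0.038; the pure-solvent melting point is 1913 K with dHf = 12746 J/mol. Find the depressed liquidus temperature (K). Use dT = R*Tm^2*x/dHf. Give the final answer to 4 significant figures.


dT = R*Tm^2*x / dHf
dT = 8.314 * 1913^2 * 0.038 / 12746
dT = 90.7088 K
T_new = 1913 - 90.7088 = 1822 K


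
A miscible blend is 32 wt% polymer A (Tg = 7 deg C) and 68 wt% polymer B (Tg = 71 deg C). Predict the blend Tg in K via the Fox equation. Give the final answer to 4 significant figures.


1/Tg = w1/Tg1 + w2/Tg2 (in Kelvin)
Tg1 = 280.15 K, Tg2 = 344.15 K
1/Tg = 0.32/280.15 + 0.68/344.15
Tg = 320.7 K


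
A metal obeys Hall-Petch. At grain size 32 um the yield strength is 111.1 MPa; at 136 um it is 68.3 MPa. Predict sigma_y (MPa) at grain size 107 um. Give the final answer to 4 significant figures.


sigma_y = sigma0 + k / sqrt(d)
1/sqrt(d1) = 1/sqrt(3.2e-05) = 176.777;  1/sqrt(d2) = 85.7493
k = (sigma1 - sigma2) / (1/sqrt(d1) - 1/sqrt(d2)) = (111.1 - 68.3) / (176.777 - 85.7493) = 0.470188 MPa*m^0.5
sigma0 = sigma1 - k/sqrt(d1) = 111.1 - 0.470188*176.777 = 27.9817 MPa
sigma_y(d3) = 27.9817 + 0.470188 / sqrt(1.07e-04) = 73.44 MPa


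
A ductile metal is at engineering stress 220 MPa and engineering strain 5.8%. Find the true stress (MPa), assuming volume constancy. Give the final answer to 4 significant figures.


sigma_true = sigma_eng * (1 + epsilon_eng)
sigma_true = 220 * (1 + 0.058)
sigma_true = 232.8 MPa


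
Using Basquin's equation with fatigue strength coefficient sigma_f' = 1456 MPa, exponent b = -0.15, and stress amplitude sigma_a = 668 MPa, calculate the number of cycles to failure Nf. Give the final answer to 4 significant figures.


sigma_a = sigma_f' * (2*Nf)^b
2*Nf = (sigma_a / sigma_f')^(1/b)
2*Nf = (668 / 1456)^(1/-0.15)
2*Nf = 180.26
Nf = 90.13 cycles


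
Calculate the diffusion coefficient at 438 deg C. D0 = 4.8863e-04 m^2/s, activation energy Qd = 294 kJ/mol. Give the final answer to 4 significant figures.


D = D0 * exp(-Qd / (R*T))
T = 711.15 K
D = 4.8863e-04 * exp(-294e3 / (8.314 * 711.15))
D = 1.241e-25 m^2/s


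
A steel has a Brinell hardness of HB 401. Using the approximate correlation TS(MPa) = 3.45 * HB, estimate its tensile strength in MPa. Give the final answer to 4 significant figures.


TS (MPa) = 3.45 * HB
TS = 3.45 * 401
TS = 1383 MPa


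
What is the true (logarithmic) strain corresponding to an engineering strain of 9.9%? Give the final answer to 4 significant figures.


epsilon_true = ln(1 + epsilon_eng)
epsilon_true = ln(1 + 0.099)
epsilon_true = 0.0944


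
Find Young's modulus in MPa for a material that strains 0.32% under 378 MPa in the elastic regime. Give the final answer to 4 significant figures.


E = sigma / epsilon
epsilon = 0.32% = 3.2e-03
E = 378 / 3.2e-03
E = 118100 MPa


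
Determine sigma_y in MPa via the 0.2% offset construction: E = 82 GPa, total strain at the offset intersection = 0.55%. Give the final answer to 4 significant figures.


Offset strain = 0.002
Elastic strain at yield = total_strain - offset = 5.5e-03 - 0.002 = 3.5e-03
sigma_y = E * elastic_strain = 82000 * 3.5e-03
sigma_y = 287 MPa


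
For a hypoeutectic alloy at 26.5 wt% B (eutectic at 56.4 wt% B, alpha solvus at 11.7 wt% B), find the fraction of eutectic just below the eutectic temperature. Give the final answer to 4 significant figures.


f_primary = (C_e - C0) / (C_e - C_alpha_max)
f_primary = (56.4 - 26.5) / (56.4 - 11.7)
f_primary = 0.668904
f_eutectic = 1 - 0.668904 = 0.3311


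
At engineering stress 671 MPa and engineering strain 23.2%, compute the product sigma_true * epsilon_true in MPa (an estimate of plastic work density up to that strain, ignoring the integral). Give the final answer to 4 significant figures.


sigma_true = sigma_eng * (1 + epsilon_eng)
sigma_true = 671 * (1 + 0.232) = 826.672 MPa
epsilon_true = ln(1 + epsilon_eng)
epsilon_true = ln(1 + 0.232) = 0.208639
sigma_true * epsilon_true = 826.672 * 0.208639 = 172.5 MPa


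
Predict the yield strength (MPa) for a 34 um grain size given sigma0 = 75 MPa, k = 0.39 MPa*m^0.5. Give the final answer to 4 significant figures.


sigma_y = sigma0 + k / sqrt(d)
d = 34 um = 3.4e-05 m
sigma_y = 75 + 0.39 / sqrt(3.4e-05)
sigma_y = 141.9 MPa


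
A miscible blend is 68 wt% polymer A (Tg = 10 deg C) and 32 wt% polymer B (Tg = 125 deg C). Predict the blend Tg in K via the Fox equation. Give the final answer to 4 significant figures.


1/Tg = w1/Tg1 + w2/Tg2 (in Kelvin)
Tg1 = 283.15 K, Tg2 = 398.15 K
1/Tg = 0.68/283.15 + 0.32/398.15
Tg = 312 K


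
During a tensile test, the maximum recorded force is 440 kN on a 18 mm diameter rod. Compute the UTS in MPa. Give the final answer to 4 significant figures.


A0 = pi*(d/2)^2 = pi*(18/2)^2 = 254.469 mm^2
UTS = F_max / A0 = 440*1000 / 254.469
UTS = 1729 MPa


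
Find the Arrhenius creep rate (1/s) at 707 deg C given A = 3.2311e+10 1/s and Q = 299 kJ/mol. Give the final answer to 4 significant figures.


rate = A * exp(-Q / (R*T))
T = 707 + 273.15 = 980.15 K
rate = 3.2311e+10 * exp(-299e3 / (8.314 * 980.15))
rate = 3.752e-06 1/s


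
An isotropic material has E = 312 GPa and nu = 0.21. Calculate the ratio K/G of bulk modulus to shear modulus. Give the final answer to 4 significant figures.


G = E / (2*(1+nu))
G = 312 / (2*(1+0.21)) = 128.926 GPa
K = E / (3*(1-2*nu))
K = 312 / (3*(1-2*0.21)) = 179.31 GPa
K/G = 179.31 / 128.926 = 1.391


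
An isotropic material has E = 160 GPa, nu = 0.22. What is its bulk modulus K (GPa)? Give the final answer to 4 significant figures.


K = E / (3*(1-2*nu))
K = 160 / (3*(1-2*0.22))
K = 95.24 GPa


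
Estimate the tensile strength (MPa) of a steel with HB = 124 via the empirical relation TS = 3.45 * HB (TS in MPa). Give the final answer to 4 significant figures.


TS (MPa) = 3.45 * HB
TS = 3.45 * 124
TS = 427.8 MPa


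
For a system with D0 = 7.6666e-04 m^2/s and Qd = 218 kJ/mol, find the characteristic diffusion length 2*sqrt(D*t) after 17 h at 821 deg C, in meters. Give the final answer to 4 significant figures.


Step 1: D = D0 * exp(-Qd/(R*T))
T = 1094.15 K
D = 7.6666e-04 * exp(-218e3 / (8.314 * 1094.15)) = 2.99863e-14 m^2/s
Step 2: L = 2*sqrt(D*t)
t = 17 h = 61200 s
L = 2*sqrt(2.99863e-14 * 61200) = 8.568e-05 m


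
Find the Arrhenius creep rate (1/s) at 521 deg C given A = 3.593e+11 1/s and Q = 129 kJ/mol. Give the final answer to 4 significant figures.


rate = A * exp(-Q / (R*T))
T = 521 + 273.15 = 794.15 K
rate = 3.593e+11 * exp(-129e3 / (8.314 * 794.15))
rate = 1176 1/s


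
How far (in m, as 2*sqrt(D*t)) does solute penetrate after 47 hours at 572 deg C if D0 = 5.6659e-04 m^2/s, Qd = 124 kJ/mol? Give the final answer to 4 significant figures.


Step 1: D = D0 * exp(-Qd/(R*T))
T = 845.15 K
D = 5.6659e-04 * exp(-124e3 / (8.314 * 845.15)) = 1.22787e-11 m^2/s
Step 2: L = 2*sqrt(D*t)
t = 47 h = 169200 s
L = 2*sqrt(1.22787e-11 * 169200) = 2.883e-03 m


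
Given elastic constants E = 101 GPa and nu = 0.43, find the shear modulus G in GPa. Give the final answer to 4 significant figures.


G = E / (2*(1+nu))
G = 101 / (2*(1+0.43))
G = 35.31 GPa


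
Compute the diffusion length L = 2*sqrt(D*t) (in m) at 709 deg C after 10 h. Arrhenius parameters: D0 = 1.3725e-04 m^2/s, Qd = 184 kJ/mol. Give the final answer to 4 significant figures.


Step 1: D = D0 * exp(-Qd/(R*T))
T = 982.15 K
D = 1.3725e-04 * exp(-184e3 / (8.314 * 982.15)) = 2.24547e-14 m^2/s
Step 2: L = 2*sqrt(D*t)
t = 10 h = 36000 s
L = 2*sqrt(2.24547e-14 * 36000) = 5.686e-05 m


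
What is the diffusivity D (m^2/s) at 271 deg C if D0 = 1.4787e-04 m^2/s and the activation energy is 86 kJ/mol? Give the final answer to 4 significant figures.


D = D0 * exp(-Qd / (R*T))
T = 544.15 K
D = 1.4787e-04 * exp(-86e3 / (8.314 * 544.15))
D = 8.207e-13 m^2/s


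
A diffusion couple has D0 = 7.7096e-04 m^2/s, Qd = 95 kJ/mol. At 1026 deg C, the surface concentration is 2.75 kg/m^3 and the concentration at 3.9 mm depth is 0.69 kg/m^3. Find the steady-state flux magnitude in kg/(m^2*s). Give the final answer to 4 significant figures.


Step 1: D = D0 * exp(-Qd/(R*T))
T = 1026 + 273.15 = 1299.15 K
D = 7.7096e-04 * exp(-95e3 / (8.314 * 1299.15)) = 1.16748e-07 m^2/s
Step 2: J = D * (C1 - C2) / dx
J = 1.16748e-07 * (2.75 - 0.69) / 3.9e-03
J = 6.167e-05 kg/(m^2*s)


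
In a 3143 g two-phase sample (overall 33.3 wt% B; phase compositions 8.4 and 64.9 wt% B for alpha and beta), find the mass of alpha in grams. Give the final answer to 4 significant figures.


f_alpha = (C_beta - C0) / (C_beta - C_alpha)
f_alpha = (64.9 - 33.3) / (64.9 - 8.4) = 0.559292
m_alpha = f_alpha * m_total = 0.559292 * 3143 = 1758 g


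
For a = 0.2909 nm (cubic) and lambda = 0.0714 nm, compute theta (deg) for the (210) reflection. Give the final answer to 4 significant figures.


d = a / sqrt(h^2+k^2+l^2)
d = 0.2909 / sqrt(5) = 0.130094 nm
lambda = 2*d*sin(theta)  =>  sin(theta) = lambda / (2*d)
sin(theta) = 0.0714 / (2 * 0.130094) = 0.274416
theta = 15.93 deg


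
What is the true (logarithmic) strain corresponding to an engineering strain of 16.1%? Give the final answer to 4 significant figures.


epsilon_true = ln(1 + epsilon_eng)
epsilon_true = ln(1 + 0.161)
epsilon_true = 0.1493


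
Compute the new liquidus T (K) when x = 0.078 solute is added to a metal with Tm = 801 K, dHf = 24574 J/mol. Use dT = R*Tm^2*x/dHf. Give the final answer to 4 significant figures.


dT = R*Tm^2*x / dHf
dT = 8.314 * 801^2 * 0.078 / 24574
dT = 16.9314 K
T_new = 801 - 16.9314 = 784.1 K


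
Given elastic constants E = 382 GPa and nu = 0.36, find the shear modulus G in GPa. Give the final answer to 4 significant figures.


G = E / (2*(1+nu))
G = 382 / (2*(1+0.36))
G = 140.4 GPa


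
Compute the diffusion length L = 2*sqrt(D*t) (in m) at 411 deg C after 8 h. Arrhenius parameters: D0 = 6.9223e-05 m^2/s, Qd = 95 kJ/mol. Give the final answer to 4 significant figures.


Step 1: D = D0 * exp(-Qd/(R*T))
T = 684.15 K
D = 6.9223e-05 * exp(-95e3 / (8.314 * 684.15)) = 3.86161e-12 m^2/s
Step 2: L = 2*sqrt(D*t)
t = 8 h = 28800 s
L = 2*sqrt(3.86161e-12 * 28800) = 6.67e-04 m


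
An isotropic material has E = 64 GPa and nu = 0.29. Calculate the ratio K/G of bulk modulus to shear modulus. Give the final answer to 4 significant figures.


G = E / (2*(1+nu))
G = 64 / (2*(1+0.29)) = 24.8062 GPa
K = E / (3*(1-2*nu))
K = 64 / (3*(1-2*0.29)) = 50.7937 GPa
K/G = 50.7937 / 24.8062 = 2.048


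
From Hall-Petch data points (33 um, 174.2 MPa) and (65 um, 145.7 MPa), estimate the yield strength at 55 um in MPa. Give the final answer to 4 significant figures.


sigma_y = sigma0 + k / sqrt(d)
1/sqrt(d1) = 1/sqrt(3.3e-05) = 174.078;  1/sqrt(d2) = 124.035
k = (sigma1 - sigma2) / (1/sqrt(d1) - 1/sqrt(d2)) = (174.2 - 145.7) / (174.078 - 124.035) = 0.569511 MPa*m^0.5
sigma0 = sigma1 - k/sqrt(d1) = 174.2 - 0.569511*174.078 = 75.0608 MPa
sigma_y(d3) = 75.0608 + 0.569511 / sqrt(5.5e-05) = 151.9 MPa


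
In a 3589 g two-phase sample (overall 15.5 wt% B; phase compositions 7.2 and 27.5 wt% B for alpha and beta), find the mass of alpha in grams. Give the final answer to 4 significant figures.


f_alpha = (C_beta - C0) / (C_beta - C_alpha)
f_alpha = (27.5 - 15.5) / (27.5 - 7.2) = 0.591133
m_alpha = f_alpha * m_total = 0.591133 * 3589 = 2122 g


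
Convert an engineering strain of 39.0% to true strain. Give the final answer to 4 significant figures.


epsilon_true = ln(1 + epsilon_eng)
epsilon_true = ln(1 + 0.39)
epsilon_true = 0.3293


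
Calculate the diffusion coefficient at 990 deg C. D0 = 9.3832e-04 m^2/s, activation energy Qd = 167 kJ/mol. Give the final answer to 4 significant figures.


D = D0 * exp(-Qd / (R*T))
T = 1263.15 K
D = 9.3832e-04 * exp(-167e3 / (8.314 * 1263.15))
D = 1.165e-10 m^2/s


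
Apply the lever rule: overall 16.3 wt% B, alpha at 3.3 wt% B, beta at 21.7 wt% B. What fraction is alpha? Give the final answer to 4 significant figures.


f_alpha = (C_beta - C0) / (C_beta - C_alpha)
f_alpha = (21.7 - 16.3) / (21.7 - 3.3)
f_alpha = 0.2935


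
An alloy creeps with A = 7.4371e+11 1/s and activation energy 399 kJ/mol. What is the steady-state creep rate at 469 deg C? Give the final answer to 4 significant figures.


rate = A * exp(-Q / (R*T))
T = 469 + 273.15 = 742.15 K
rate = 7.4371e+11 * exp(-399e3 / (8.314 * 742.15))
rate = 6.132e-17 1/s


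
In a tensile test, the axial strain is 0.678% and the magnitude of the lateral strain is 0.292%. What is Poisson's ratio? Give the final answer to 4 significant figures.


nu = -epsilon_lat / epsilon_axial
Lateral strain is contraction (negative), so using magnitudes:
nu = 0.292 / 0.678
nu = 0.4307


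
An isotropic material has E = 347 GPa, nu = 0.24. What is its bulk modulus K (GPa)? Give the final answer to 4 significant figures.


K = E / (3*(1-2*nu))
K = 347 / (3*(1-2*0.24))
K = 222.4 GPa


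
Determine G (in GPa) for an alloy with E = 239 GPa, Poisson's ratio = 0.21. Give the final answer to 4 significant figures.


G = E / (2*(1+nu))
G = 239 / (2*(1+0.21))
G = 98.76 GPa


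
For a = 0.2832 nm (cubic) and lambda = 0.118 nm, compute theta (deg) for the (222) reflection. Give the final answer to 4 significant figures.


d = a / sqrt(h^2+k^2+l^2)
d = 0.2832 / sqrt(12) = 0.0817528 nm
lambda = 2*d*sin(theta)  =>  sin(theta) = lambda / (2*d)
sin(theta) = 0.118 / (2 * 0.0817528) = 0.721688
theta = 46.19 deg


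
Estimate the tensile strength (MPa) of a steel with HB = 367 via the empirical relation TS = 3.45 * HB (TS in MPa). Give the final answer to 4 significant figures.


TS (MPa) = 3.45 * HB
TS = 3.45 * 367
TS = 1266 MPa


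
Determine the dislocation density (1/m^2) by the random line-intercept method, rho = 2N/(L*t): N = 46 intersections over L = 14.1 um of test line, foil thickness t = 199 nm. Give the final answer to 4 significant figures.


rho = 2N / (L * t)
L = 14.1 um = 1.41e-05 m, t = 199 nm = 1.99e-07 m
rho = 2 * 46 / (1.41e-05 * 1.99e-07)
rho = 3.279e+13 1/m^2


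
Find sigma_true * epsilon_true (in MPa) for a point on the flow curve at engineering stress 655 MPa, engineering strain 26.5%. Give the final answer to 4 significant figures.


sigma_true = sigma_eng * (1 + epsilon_eng)
sigma_true = 655 * (1 + 0.265) = 828.575 MPa
epsilon_true = ln(1 + epsilon_eng)
epsilon_true = ln(1 + 0.265) = 0.235072
sigma_true * epsilon_true = 828.575 * 0.235072 = 194.8 MPa


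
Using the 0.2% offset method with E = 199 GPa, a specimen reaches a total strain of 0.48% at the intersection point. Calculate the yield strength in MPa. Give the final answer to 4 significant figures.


Offset strain = 0.002
Elastic strain at yield = total_strain - offset = 4.8e-03 - 0.002 = 2.8e-03
sigma_y = E * elastic_strain = 199000 * 2.8e-03
sigma_y = 557.2 MPa


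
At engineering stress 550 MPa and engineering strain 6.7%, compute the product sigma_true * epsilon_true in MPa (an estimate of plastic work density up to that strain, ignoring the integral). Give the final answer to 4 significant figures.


sigma_true = sigma_eng * (1 + epsilon_eng)
sigma_true = 550 * (1 + 0.067) = 586.85 MPa
epsilon_true = ln(1 + epsilon_eng)
epsilon_true = ln(1 + 0.067) = 0.064851
sigma_true * epsilon_true = 586.85 * 0.064851 = 38.06 MPa


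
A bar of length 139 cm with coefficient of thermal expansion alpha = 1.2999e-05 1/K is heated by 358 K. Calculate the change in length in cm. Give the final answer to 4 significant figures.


dL = L0 * alpha * dT
dL = 139 * 1.2999e-05 * 358
dL = 0.6469 cm


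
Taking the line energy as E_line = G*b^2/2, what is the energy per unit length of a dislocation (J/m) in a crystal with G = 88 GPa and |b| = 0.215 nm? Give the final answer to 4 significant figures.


E = G*b^2/2
b = 0.215 nm = 2.15e-10 m
G = 88 GPa = 8.8e+10 Pa
E = 0.5 * 8.8e+10 * (2.15e-10)^2
E = 2.034e-09 J/m


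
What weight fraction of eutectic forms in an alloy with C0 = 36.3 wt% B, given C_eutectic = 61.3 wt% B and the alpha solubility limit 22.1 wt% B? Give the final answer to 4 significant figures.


f_primary = (C_e - C0) / (C_e - C_alpha_max)
f_primary = (61.3 - 36.3) / (61.3 - 22.1)
f_primary = 0.637755
f_eutectic = 1 - 0.637755 = 0.3622


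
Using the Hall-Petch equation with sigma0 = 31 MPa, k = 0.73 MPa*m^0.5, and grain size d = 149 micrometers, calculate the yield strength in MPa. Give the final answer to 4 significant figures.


sigma_y = sigma0 + k / sqrt(d)
d = 149 um = 1.49e-04 m
sigma_y = 31 + 0.73 / sqrt(1.49e-04)
sigma_y = 90.8 MPa


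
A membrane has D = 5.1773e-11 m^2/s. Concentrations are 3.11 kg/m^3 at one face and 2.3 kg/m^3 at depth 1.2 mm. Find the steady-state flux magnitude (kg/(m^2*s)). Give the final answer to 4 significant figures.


J = -D * (dC/dx) = D * (C1 - C2) / dx
J = 5.1773e-11 * (3.11 - 2.3) / 1.2e-03
J = 3.495e-08 kg/(m^2*s)


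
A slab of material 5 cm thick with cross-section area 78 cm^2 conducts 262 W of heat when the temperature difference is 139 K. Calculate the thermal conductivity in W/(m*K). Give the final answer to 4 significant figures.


k = Q*L / (A*dT)
L = 0.05 m, A = 7.8e-03 m^2
k = 262 * 0.05 / (7.8e-03 * 139)
k = 12.08 W/(m*K)


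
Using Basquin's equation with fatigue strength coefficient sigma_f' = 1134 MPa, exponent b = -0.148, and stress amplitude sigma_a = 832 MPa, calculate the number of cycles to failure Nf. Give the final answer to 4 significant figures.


sigma_a = sigma_f' * (2*Nf)^b
2*Nf = (sigma_a / sigma_f')^(1/b)
2*Nf = (832 / 1134)^(1/-0.148)
2*Nf = 8.10428
Nf = 4.052 cycles


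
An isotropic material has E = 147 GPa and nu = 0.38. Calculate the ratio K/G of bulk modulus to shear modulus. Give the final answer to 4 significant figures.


G = E / (2*(1+nu))
G = 147 / (2*(1+0.38)) = 53.2609 GPa
K = E / (3*(1-2*nu))
K = 147 / (3*(1-2*0.38)) = 204.167 GPa
K/G = 204.167 / 53.2609 = 3.833


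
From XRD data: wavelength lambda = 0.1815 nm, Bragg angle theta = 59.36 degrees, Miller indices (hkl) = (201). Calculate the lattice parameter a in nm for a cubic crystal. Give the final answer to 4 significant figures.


d = lambda / (2*sin(theta))
d = 0.1815 / (2*sin(59.36 deg))
d = 0.105476 nm
a = d * sqrt(h^2+k^2+l^2) = 0.105476 * sqrt(5)
a = 0.2359 nm


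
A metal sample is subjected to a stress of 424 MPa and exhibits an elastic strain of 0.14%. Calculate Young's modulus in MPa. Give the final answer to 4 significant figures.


E = sigma / epsilon
epsilon = 0.14% = 1.4e-03
E = 424 / 1.4e-03
E = 302900 MPa


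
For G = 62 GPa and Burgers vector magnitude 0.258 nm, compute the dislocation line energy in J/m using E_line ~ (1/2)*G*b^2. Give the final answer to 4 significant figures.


E = G*b^2/2
b = 0.258 nm = 2.58e-10 m
G = 62 GPa = 6.2e+10 Pa
E = 0.5 * 6.2e+10 * (2.58e-10)^2
E = 2.063e-09 J/m


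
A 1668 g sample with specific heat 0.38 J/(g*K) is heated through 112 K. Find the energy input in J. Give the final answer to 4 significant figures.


Q = m * cp * dT
Q = 1668 * 0.38 * 112
Q = 70990 J


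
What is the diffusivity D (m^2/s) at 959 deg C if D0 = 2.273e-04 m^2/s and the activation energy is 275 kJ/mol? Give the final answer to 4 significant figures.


D = D0 * exp(-Qd / (R*T))
T = 1232.15 K
D = 2.273e-04 * exp(-275e3 / (8.314 * 1232.15))
D = 4.99e-16 m^2/s


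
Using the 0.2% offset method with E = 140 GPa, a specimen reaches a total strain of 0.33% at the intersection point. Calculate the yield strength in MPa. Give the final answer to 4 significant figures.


Offset strain = 0.002
Elastic strain at yield = total_strain - offset = 3.3e-03 - 0.002 = 1.3e-03
sigma_y = E * elastic_strain = 140000 * 1.3e-03
sigma_y = 182 MPa


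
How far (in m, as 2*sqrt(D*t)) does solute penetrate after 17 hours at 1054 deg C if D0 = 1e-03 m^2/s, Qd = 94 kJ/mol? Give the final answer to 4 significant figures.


Step 1: D = D0 * exp(-Qd/(R*T))
T = 1327.15 K
D = 1e-03 * exp(-94e3 / (8.314 * 1327.15)) = 1.99603e-07 m^2/s
Step 2: L = 2*sqrt(D*t)
t = 17 h = 61200 s
L = 2*sqrt(1.99603e-07 * 61200) = 0.221 m


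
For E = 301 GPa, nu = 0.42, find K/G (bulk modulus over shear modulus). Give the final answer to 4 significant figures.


G = E / (2*(1+nu))
G = 301 / (2*(1+0.42)) = 105.986 GPa
K = E / (3*(1-2*nu))
K = 301 / (3*(1-2*0.42)) = 627.083 GPa
K/G = 627.083 / 105.986 = 5.917


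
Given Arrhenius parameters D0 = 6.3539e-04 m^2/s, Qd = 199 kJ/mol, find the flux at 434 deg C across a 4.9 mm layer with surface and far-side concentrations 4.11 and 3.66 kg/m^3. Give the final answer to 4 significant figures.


Step 1: D = D0 * exp(-Qd/(R*T))
T = 434 + 273.15 = 707.15 K
D = 6.3539e-04 * exp(-199e3 / (8.314 * 707.15)) = 1.26792e-18 m^2/s
Step 2: J = D * (C1 - C2) / dx
J = 1.26792e-18 * (4.11 - 3.66) / 4.9e-03
J = 1.164e-16 kg/(m^2*s)


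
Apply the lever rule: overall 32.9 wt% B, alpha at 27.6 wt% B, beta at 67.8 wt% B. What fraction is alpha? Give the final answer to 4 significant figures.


f_alpha = (C_beta - C0) / (C_beta - C_alpha)
f_alpha = (67.8 - 32.9) / (67.8 - 27.6)
f_alpha = 0.8682


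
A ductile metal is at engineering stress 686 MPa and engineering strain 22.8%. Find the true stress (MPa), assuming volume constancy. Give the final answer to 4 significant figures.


sigma_true = sigma_eng * (1 + epsilon_eng)
sigma_true = 686 * (1 + 0.228)
sigma_true = 842.4 MPa


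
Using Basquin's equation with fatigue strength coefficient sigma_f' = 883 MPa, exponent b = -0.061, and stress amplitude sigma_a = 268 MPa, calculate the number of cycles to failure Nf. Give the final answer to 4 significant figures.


sigma_a = sigma_f' * (2*Nf)^b
2*Nf = (sigma_a / sigma_f')^(1/b)
2*Nf = (268 / 883)^(1/-0.061)
2*Nf = 3.08283e+08
Nf = 1.541e+08 cycles


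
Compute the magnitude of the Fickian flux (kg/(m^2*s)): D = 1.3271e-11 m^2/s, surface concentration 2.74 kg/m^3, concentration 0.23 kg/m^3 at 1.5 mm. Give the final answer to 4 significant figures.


J = -D * (dC/dx) = D * (C1 - C2) / dx
J = 1.3271e-11 * (2.74 - 0.23) / 1.5e-03
J = 2.221e-08 kg/(m^2*s)


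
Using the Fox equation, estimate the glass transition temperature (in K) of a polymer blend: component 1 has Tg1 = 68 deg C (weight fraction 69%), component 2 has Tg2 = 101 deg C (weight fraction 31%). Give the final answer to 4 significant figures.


1/Tg = w1/Tg1 + w2/Tg2 (in Kelvin)
Tg1 = 341.15 K, Tg2 = 374.15 K
1/Tg = 0.69/341.15 + 0.31/374.15
Tg = 350.7 K


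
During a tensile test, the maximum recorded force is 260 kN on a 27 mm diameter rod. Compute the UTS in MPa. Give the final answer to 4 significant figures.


A0 = pi*(d/2)^2 = pi*(27/2)^2 = 572.555 mm^2
UTS = F_max / A0 = 260*1000 / 572.555
UTS = 454.1 MPa


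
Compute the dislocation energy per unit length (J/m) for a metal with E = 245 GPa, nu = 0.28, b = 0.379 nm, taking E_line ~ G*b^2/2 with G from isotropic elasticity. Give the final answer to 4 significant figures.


Step 1: G = E / (2*(1+nu))
G = 245 / (2*(1+0.28)) = 95.7031 GPa = 9.57031e+10 Pa
Step 2: E_line = G*b^2/2
b = 0.379 nm = 3.79e-10 m
E_line = 0.5 * 9.57031e+10 * (3.79e-10)^2 = 6.873e-09 J/m


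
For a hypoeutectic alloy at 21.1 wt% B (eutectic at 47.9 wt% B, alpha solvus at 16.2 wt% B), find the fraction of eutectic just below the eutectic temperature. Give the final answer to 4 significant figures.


f_primary = (C_e - C0) / (C_e - C_alpha_max)
f_primary = (47.9 - 21.1) / (47.9 - 16.2)
f_primary = 0.845426
f_eutectic = 1 - 0.845426 = 0.1546


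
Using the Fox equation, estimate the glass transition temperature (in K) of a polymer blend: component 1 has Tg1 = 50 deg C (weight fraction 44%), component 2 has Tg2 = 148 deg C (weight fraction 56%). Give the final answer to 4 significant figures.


1/Tg = w1/Tg1 + w2/Tg2 (in Kelvin)
Tg1 = 323.15 K, Tg2 = 421.15 K
1/Tg = 0.44/323.15 + 0.56/421.15
Tg = 371.6 K
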